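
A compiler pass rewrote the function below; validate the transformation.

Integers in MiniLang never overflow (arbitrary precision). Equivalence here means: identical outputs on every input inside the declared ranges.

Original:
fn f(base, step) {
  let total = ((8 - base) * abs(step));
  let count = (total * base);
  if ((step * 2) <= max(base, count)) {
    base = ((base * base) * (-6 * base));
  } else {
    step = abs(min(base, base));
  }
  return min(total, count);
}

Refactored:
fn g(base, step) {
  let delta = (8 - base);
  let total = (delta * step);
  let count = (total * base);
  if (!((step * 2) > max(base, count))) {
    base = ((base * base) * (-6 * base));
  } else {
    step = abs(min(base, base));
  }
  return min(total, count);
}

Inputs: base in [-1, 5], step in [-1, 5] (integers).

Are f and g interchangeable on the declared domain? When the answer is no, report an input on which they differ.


There is a counterexample at base=0, step=-1: 0 on one side, -8 on the other.
f: total becomes 8; next count becomes 0; next ((step * 2) <= max(base, count)) evaluates to true; next base becomes 0; next final value 0
g: delta becomes 8; next total becomes -8; next count becomes 0; next (!((step * 2) > max(base, count))) evaluates to true; next base becomes 0; next final value -8
verdict: not equivalent; witness: base=0, step=-1


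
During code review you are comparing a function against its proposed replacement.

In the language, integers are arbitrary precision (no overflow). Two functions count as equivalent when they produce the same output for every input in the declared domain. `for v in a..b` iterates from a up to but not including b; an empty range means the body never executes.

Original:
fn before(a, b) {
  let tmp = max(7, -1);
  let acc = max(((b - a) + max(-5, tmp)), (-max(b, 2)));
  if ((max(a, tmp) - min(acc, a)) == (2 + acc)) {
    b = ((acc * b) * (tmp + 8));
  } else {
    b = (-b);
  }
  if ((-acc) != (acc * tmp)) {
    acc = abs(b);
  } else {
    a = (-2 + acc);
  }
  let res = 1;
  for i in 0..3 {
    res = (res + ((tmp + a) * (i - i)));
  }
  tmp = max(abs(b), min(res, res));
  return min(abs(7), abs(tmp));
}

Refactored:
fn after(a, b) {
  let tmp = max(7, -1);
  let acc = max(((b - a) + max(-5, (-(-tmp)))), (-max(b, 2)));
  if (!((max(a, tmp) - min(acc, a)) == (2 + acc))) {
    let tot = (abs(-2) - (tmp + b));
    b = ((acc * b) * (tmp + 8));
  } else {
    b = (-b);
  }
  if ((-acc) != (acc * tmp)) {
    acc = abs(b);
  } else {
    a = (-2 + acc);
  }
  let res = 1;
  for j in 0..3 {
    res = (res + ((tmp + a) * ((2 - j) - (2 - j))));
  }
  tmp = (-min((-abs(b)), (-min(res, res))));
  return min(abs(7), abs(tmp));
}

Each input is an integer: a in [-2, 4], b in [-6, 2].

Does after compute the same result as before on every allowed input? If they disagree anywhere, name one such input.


The rewrite breaks on a=-2, b=-6, where the results are 6 and 7.
before: tmp=7, then acc=3, then ((max(a, tmp) - min(acc, a)) == (2 + acc)) is false, then b=6, then ((-acc) != (acc * tmp)) is true, then acc=6, then res=1, then (i=0), then res=1, then (i=1), then res=1, then (i=2), then res=1, then tmp=6, then returns 6
after: tmp=7, then acc=3, then (!((max(a, tmp) - min(acc, a)) == (2 + acc))) is true, then tot=1, then b=-270, then ((-acc) != (acc * tmp)) is true, then acc=270, then res=1, then (j=0), then res=1, then (j=1), then res=1, then (j=2), then res=1, then tmp=270, then returns 7
verdict: not equivalent; witness: a=-2, b=-6


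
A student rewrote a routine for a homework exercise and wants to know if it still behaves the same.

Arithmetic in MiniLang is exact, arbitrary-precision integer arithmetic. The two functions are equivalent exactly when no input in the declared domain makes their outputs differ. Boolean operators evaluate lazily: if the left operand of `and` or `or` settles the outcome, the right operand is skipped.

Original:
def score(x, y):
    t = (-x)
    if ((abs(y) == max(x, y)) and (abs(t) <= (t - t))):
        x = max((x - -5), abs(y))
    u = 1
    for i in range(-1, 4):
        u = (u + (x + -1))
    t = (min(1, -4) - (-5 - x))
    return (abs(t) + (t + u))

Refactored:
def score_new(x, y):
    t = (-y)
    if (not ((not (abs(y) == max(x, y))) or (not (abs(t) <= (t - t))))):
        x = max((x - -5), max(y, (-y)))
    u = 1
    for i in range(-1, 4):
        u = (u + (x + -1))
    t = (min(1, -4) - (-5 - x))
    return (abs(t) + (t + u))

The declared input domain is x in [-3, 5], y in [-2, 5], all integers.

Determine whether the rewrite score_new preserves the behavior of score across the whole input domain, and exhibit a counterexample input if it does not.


These are not equivalent — on x=-3, y=0 the outputs split (-19 vs 12).
score: t=3, then ((abs(y) == max(x, y)) and (abs(t) <= (t - t))) is false, then u=1, then (i=-1), then u=-3, then (i=0), then u=-7, then (i=1), then u=-11, then (i=2), then u=-15, then (i=3), then u=-19, then t=-2, then returns -19
score_new: t=0, then (not ((not (abs(y) == max(x, y))) or (not (abs(t) <= (t - t))))) is true, then x=2, then u=1, then (i=-1), then u=2, then (i=0), then u=3, then (i=1), then u=4, then (i=2), then u=5, then (i=3), then u=6, then t=3, then returns 12
verdict: not equivalent; witness: x=-3, y=0


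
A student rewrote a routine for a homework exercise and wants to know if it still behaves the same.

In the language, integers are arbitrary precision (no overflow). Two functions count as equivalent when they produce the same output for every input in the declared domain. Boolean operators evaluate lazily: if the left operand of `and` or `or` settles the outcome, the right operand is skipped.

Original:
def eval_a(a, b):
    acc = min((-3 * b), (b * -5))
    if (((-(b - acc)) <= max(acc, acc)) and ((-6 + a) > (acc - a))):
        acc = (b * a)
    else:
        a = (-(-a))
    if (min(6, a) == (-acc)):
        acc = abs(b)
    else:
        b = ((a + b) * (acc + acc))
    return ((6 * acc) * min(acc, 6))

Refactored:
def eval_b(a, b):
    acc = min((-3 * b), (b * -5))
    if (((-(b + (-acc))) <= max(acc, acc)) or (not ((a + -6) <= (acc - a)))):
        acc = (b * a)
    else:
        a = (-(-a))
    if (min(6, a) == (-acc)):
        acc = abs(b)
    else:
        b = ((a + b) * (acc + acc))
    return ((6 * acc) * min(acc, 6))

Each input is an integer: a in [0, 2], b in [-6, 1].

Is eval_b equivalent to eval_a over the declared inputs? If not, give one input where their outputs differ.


Run the pair on a=0, b=1.
eval_a: acc=-5, then (((-(b - acc)) <= max(acc, acc)) and ((-6 + a) > (acc - a))) is false, then a=0, then (min(6, a) == (-acc)) is false, then b=-10, then returns 150
eval_b: acc=-5, then (((-(b + (-acc))) <= max(acc, acc)) or (not ((a + -6) <= (acc - a)))) is true, then acc=0, then (min(6, a) == (-acc)) is true, then acc=1, then returns 6
150 against 6: the behavior changed.
verdict: not equivalent; witness: a=0, b=1


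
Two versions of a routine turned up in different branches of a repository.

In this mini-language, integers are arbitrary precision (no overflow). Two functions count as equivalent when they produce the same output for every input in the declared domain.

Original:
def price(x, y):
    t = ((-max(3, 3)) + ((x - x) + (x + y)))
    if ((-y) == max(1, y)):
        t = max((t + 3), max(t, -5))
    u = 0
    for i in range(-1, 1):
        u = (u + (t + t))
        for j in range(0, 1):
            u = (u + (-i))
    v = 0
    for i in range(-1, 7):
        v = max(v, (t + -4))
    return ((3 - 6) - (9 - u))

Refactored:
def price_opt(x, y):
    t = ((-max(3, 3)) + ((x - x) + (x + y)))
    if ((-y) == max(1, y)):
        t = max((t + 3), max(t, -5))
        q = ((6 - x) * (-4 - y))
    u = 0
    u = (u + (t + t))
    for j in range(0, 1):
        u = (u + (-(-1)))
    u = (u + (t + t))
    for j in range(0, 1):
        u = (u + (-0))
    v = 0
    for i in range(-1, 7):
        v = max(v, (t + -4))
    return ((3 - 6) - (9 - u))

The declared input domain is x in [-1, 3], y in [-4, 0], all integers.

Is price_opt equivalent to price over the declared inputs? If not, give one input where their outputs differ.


Differences: loop structure differs; also arithmetic usage differs; also local variable names differ; also statement counts differ; also constant usage differs — yet all 25 inputs agree.
verdict: equivalent


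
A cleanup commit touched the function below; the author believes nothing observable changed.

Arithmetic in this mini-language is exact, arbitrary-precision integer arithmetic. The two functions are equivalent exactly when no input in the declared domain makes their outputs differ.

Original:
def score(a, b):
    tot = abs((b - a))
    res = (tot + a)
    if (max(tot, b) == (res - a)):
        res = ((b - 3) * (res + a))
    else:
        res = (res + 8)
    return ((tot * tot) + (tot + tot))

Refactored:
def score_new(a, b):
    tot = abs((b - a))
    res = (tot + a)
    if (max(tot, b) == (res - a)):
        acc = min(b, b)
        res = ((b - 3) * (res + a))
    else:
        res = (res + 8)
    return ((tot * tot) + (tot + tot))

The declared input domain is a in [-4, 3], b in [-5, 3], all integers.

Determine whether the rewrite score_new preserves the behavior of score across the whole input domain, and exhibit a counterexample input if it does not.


Side by side, the visible changes include: statement counts differ, and min/max/abs usage differs, and local variable names differ.
One worked example (a=1, b=-2) — score: tot becomes 3; next res becomes 4; next (max(tot, b) == (res - a)) evaluates to true; next res becomes -25; next final value 15; score_new: tot becomes 3; next res becomes 4; next (max(tot, b) == (res - a)) evaluates to true; next acc becomes -2; next res becomes -25; next final value 15; agreement on 15.
Every one of the 72 inputs gives matching results.
verdict: equivalent


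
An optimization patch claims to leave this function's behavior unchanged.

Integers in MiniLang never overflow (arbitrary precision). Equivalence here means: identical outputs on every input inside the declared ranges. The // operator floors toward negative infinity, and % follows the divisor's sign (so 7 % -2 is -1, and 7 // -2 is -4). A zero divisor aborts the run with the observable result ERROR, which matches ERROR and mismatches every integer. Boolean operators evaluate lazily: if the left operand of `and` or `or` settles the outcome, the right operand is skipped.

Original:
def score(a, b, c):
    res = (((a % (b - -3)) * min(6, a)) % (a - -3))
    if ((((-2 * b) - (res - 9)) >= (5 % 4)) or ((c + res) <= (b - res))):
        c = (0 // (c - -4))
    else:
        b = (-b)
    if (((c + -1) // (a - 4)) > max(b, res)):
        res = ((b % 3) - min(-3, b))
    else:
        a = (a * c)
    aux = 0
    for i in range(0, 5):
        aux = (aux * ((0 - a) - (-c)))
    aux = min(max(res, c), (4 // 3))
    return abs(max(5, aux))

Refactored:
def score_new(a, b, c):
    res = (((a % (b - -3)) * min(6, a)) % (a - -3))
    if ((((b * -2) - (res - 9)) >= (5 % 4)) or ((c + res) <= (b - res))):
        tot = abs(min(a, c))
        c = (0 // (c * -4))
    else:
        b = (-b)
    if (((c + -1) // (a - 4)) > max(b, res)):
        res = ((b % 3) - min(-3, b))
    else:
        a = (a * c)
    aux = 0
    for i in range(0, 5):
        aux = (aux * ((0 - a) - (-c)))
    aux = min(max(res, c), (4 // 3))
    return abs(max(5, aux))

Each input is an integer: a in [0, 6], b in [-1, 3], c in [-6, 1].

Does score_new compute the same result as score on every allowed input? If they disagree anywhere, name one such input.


Not equivalent: a=0, b=-1, c=-4 separates them (ERROR vs 5).
score: res := 0 | ((((-2 * b) - (res - 9)) >= (5 % 4)) or ((c + res) <= (b - res))): true | divide-by-zero, output ERROR
score_new: res := 0 | ((((b * -2) - (res - 9)) >= (5 % 4)) or ((c + res) <= (b - res))): true | tot := 4 | c := 0 | (((c + -1) // (a - 4)) > max(b, res)): false | a := 0 | aux := 0 | iter i=0: | aux := 0 | iter i=1: | aux := 0 | iter i=2: | aux := 0 | iter i=3: | aux := 0 | iter i=4: | aux := 0 | aux := 0 | result 5
verdict: not equivalent; witness: a=0, b=-1, c=-4


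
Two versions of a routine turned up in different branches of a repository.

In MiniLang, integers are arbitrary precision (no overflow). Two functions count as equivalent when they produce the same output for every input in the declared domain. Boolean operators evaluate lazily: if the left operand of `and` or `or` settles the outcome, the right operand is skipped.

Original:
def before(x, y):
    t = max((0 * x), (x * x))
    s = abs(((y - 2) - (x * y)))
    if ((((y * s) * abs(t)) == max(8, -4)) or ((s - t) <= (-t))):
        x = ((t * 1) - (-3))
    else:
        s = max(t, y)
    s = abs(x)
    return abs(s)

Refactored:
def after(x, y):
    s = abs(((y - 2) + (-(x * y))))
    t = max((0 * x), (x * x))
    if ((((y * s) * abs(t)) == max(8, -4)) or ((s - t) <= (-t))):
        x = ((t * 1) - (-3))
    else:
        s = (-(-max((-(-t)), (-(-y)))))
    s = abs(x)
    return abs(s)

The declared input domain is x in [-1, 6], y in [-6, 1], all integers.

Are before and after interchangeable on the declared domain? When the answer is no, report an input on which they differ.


This is a faithful refactor — arithmetic usage differs, but the computed results match everywhere.
Spot check at x=3, y=-3 — before: t = 9; s = 4; ((((y * s) * abs(t)) == max(8, -4)) or ((s - t) <= (-t))) -> false; s = 9; s = 3; return 3. after: s = 4; t = 9; ((((y * s) * abs(t)) == max(8, -4)) or ((s - t) <= (-t))) -> false; s = 9; s = 3; return 3. Both give 3.
Across all 64 domain points the two functions coincide.
verdict: equivalent


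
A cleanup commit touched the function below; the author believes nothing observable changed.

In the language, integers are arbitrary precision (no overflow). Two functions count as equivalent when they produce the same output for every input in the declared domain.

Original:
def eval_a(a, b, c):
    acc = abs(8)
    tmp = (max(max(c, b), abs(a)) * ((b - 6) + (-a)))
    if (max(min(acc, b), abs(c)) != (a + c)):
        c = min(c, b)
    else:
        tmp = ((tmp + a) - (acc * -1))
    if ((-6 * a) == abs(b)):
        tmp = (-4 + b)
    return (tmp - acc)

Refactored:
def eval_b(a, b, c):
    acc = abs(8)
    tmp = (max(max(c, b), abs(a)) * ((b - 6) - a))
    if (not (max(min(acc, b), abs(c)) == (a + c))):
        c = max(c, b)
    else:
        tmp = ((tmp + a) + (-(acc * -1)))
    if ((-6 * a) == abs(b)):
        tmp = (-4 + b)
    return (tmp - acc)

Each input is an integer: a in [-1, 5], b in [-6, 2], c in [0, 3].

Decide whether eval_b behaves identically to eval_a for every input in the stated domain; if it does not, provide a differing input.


The suspicious edit (`min(c, b)` became `max(c, b)`) never changes the result for any input inside the declared domain; all 252 inputs agree.
verdict: equivalent


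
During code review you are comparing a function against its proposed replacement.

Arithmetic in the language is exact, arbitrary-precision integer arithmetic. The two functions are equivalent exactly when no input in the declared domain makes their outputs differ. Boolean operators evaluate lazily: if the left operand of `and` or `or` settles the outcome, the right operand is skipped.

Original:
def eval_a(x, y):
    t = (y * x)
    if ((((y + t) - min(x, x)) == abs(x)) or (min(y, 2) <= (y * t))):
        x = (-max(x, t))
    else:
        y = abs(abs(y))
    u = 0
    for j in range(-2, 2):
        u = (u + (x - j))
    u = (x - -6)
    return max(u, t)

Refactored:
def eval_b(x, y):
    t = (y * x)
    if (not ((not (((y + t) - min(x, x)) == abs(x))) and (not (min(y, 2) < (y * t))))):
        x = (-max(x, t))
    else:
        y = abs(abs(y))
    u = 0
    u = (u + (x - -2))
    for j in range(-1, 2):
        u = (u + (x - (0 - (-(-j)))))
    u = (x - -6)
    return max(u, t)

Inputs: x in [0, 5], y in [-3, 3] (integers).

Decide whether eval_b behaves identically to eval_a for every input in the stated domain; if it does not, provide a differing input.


These are not equivalent — on x=1, y=0 the outputs split (5 vs 7).
eval_a: t := 0 | ((((y + t) - min(x, x)) == abs(x)) or (min(y, 2) <= (y * t))): true | x := -1 | u := 0 | iter j=-2: | u := 1 | iter j=-1: | u := 1 | iter j=0: | u := 0 | iter j=1: | u := -2 | u := 5 | result 5
eval_b: t := 0 | (not ((not (((y + t) - min(x, x)) == abs(x))) and (not (min(y, 2) < (y * t))))): false | y := 0 | u := 0 | u := 3 | iter j=-1: | u := 3 | iter j=0: | u := 4 | iter j=1: | u := 6 | u := 7 | result 7
verdict: not equivalent; witness: x=1, y=0


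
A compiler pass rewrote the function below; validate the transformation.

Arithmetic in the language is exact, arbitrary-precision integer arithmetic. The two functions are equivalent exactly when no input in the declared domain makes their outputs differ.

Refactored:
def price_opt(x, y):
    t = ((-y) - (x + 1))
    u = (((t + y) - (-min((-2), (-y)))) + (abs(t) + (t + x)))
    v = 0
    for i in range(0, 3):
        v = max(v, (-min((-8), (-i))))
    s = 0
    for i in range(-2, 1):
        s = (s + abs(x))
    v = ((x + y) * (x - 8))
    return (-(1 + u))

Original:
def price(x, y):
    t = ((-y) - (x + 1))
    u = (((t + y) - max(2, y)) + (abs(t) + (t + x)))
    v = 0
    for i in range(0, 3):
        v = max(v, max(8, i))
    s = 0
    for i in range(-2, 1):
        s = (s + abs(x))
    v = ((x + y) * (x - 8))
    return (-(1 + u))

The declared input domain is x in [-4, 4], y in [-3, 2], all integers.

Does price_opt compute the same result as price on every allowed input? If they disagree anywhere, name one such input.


The two are interchangeable: min/max/abs usage differs, and every declared input agrees.
One worked example (x=-1, y=-1) — price: t = 1; u = -1; v = 0; [i=0]; v = 8; [i=1]; v = 8; [i=2]; v = 8; s = 0; [i=-2]; s = 1; [i=-1]; s = 2; [i=0]; s = 3; v = 18; return 0; price_opt: t = 1; u = -1; v = 0; [i=0]; v = 8; [i=1]; v = 8; [i=2]; v = 8; s = 0; [i=-2]; s = 1; [i=-1]; s = 2; [i=0]; s = 3; v = 18; return 0; agreement on 0.
An exhaustive pass over the 54 declared inputs shows identical outputs.
verdict: equivalent


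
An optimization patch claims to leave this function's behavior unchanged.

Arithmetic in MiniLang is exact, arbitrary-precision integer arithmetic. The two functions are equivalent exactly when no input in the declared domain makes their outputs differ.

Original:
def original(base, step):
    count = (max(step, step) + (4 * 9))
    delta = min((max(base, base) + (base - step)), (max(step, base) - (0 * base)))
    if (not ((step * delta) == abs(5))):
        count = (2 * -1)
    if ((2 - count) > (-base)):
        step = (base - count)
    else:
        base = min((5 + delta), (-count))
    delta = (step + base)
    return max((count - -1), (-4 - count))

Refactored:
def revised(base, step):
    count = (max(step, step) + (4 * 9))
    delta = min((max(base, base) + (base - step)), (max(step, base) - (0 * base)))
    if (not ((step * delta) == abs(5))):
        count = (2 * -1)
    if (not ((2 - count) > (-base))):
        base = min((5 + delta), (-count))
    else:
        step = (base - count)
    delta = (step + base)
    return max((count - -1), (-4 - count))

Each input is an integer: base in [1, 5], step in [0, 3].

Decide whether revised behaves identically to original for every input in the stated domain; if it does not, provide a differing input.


This is a faithful refactor — boolean connective usage differs, but the computed results match everywhere.
Spot check at base=5, step=3 — original: count = 39; delta = 5; (not ((step * delta) == abs(5))) -> true; count = -2; ((2 - count) > (-base)) -> true; step = 7; delta = 12; return -1. revised: count = 39; delta = 5; (not ((step * delta) == abs(5))) -> true; count = -2; (not ((2 - count) > (-base))) -> false; step = 7; delta = 12; return -1. Both give -1.
Sweeping the whole domain (20 inputs) finds no disagreement.
verdict: equivalent


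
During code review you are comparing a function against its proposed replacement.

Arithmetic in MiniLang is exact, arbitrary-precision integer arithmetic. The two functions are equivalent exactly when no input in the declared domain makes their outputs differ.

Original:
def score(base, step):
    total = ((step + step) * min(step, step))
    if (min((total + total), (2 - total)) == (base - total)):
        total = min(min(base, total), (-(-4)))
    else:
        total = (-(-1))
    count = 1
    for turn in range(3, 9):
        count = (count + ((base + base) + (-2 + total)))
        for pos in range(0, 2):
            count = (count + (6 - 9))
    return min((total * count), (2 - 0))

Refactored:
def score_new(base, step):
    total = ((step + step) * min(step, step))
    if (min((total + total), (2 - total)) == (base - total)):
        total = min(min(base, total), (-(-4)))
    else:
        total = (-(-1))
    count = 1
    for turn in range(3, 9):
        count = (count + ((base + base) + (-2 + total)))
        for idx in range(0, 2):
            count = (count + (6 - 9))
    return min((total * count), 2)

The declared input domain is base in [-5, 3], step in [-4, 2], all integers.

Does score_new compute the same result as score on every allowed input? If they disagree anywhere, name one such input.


Behavior is preserved: although local variable names differ; arithmetic usage differs; constant usage differs, the outputs never diverge.
Spot check at base=-2, step=-4 — score: total := 32 | (min((total + total), (2 - total)) == (base - total)): false | total := 1 | count := 1 | iter turn=3: | count := -4 | iter pos=0: | count := -7 | iter pos=1: | count := -10 | iter turn=4: | count := -15 | iter pos=0: | count := -18 | iter pos=1: | count := -21 | iter turn=5: | count := -26 | iter pos=0: | count := -29 | iter pos=1: | count := -32 | iter turn=6: | count := -37 | iter pos=0: | count := -40 | iter pos=1: | count := -43 | iter turn=7: | count := -48 | iter pos=0: | count := -51 | iter pos=1: | count := -54 | iter turn=8: | count := -59 | iter pos=0: | count := -62 | iter pos=1: | count := -65 | result -65. score_new: total := 32 | (min((total + total), (2 - total)) == (base - total)): false | total := 1 | count := 1 | iter turn=3: | count := -4 | iter idx=0: | count := -7 | iter idx=1: | count := -10 | iter turn=4: | count := -15 | iter idx=0: | count := -18 | iter idx=1: | count := -21 | iter turn=5: | count := -26 | iter idx=0: | count := -29 | iter idx=1: | count := -32 | iter turn=6: | count := -37 | iter idx=0: | count := -40 | iter idx=1: | count := -43 | iter turn=7: | count := -48 | iter idx=0: | count := -51 | iter idx=1: | count := -54 | iter turn=8: | count := -59 | iter idx=0: | count := -62 | iter idx=1: | count := -65 | result -65. Both give -65.
Sweeping the whole domain (63 inputs) finds no disagreement.
verdict: equivalent


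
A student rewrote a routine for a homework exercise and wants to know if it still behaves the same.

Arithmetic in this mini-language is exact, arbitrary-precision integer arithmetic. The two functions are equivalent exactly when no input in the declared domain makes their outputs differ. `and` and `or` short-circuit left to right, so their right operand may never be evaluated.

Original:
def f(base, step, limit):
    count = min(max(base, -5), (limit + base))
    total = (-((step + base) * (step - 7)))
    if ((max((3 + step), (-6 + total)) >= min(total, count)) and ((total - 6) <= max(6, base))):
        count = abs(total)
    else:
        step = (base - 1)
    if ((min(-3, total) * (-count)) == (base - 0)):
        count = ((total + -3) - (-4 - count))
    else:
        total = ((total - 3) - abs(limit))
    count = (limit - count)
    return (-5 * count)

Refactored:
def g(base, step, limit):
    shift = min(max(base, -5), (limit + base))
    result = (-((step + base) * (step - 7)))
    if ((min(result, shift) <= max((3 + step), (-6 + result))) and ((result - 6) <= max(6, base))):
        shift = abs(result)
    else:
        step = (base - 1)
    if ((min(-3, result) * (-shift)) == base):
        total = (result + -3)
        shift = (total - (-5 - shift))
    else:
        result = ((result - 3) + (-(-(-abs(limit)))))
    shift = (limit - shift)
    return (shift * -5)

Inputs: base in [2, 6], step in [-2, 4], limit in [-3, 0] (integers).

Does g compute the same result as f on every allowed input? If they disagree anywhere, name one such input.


Evaluate both at base=3, step=-1, limit=-2.
f: count becomes 1; next total becomes 16; next ((max((3 + step), (-6 + total)) >= min(total, count)) and ((total - 6) <= max(6, base))) evaluates to false; next step becomes 2; next ((min(-3, total) * (-count)) == (base - 0)) evaluates to true; next count becomes 18; next count becomes -20; next final value 100
g: shift becomes 1; next result becomes 16; next ((min(result, shift) <= max((3 + step), (-6 + result))) and ((result - 6) <= max(6, base))) evaluates to false; next step becomes 2; next ((min(-3, result) * (-shift)) == base) evaluates to true; next total becomes 13; next shift becomes 19; next shift becomes -21; next final value 105
100 vs 105 — the two versions disagree here.
verdict: not equivalent; witness: base=3, step=-1, limit=-2


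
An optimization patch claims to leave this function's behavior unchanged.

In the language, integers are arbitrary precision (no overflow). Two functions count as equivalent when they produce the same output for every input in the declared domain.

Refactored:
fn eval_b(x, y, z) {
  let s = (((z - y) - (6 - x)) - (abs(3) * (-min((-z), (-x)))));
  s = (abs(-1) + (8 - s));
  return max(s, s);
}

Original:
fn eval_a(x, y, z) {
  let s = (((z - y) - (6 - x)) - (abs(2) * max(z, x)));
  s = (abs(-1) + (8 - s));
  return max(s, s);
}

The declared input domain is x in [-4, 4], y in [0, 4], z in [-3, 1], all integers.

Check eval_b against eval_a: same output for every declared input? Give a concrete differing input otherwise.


x=-4, y=0, z=-3 yields 16 from eval_a but 13 from eval_b.
verdict: not equivalent; witness: x=-4, y=0, z=-3


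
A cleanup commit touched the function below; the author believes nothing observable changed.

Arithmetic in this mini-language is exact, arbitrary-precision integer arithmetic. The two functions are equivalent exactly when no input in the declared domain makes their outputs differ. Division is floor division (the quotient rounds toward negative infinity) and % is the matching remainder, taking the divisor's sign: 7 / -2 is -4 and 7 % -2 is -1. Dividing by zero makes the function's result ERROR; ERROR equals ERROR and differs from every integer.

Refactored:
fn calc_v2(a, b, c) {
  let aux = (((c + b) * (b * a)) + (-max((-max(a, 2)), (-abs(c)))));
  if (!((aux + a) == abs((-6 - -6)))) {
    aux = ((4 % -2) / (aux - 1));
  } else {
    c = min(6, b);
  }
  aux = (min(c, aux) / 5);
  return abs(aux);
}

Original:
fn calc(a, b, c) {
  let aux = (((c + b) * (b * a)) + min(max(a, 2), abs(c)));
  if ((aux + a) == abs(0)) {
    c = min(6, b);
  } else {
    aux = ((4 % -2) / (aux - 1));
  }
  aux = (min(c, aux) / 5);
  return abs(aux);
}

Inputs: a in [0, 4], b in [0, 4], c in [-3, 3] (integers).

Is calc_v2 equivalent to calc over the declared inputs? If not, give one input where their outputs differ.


Side by side, the visible changes include: constant usage differs, plus arithmetic usage differs, plus boolean connective usage differs, plus min/max/abs usage differs.
Tracing a=3, b=0, c=3: calc: aux = 3; ((aux + a) == abs(0)) -> false; aux = 0; aux = 0; return 0 | calc_v2: aux = 3; (!((aux + a) == abs((-6 - -6)))) -> true; aux = 0; aux = 0; return 0 — matching result 0.
Checked all 175 inputs in the declared domain: the outputs agree on every one.
verdict: equivalent


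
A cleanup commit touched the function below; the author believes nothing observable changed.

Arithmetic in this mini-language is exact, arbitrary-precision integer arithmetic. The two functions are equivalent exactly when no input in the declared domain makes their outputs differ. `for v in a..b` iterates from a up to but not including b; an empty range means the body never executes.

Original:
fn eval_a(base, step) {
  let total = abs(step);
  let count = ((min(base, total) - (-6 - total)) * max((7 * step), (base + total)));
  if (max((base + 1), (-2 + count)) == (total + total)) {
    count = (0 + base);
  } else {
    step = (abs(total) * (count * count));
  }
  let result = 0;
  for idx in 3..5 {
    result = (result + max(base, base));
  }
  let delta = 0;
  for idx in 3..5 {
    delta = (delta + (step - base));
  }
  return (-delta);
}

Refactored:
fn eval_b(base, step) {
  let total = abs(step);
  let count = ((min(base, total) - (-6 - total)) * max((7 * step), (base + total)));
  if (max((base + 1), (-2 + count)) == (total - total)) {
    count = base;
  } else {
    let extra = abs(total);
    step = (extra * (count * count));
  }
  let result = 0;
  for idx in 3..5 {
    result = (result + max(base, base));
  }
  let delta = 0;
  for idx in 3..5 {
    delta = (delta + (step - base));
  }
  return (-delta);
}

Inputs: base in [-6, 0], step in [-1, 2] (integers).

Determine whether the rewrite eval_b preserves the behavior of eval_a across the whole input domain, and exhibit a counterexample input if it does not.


Input base=-1, step=-1: -2 from eval_a versus 0 from eval_b.
verdict: not equivalent; witness: base=-1, step=-1


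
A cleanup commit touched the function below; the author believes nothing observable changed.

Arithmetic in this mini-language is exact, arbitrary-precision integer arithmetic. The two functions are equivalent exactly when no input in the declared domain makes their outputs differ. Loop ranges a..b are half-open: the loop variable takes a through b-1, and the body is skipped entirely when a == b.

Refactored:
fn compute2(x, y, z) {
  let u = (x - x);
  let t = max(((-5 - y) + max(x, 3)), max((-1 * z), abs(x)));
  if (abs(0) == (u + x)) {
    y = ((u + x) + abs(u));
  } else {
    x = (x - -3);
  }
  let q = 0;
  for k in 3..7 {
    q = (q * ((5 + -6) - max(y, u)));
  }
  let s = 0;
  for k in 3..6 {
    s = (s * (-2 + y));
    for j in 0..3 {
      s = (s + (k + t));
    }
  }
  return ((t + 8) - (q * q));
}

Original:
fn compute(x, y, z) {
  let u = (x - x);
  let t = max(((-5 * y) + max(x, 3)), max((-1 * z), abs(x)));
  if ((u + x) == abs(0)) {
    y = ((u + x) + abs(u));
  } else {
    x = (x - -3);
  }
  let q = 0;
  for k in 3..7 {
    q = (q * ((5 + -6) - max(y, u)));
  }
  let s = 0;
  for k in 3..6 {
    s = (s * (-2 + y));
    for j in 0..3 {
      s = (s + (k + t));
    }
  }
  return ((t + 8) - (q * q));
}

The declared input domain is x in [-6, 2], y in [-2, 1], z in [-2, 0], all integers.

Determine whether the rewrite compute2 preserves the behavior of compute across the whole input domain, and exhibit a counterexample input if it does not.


Consider the input x=-6, y=-2, z=-2.
compute: u becomes 0; next t becomes 13; next ((u + x) == abs(0)) evaluates to false; next x becomes -3; next q becomes 0; next at k=3:; next q becomes 0; next at k=4:; next q becomes 0; next at k=5:; next q becomes 0; next at k=6:; next q becomes 0; next s becomes 0; next at k=3:; next s becomes 0; next at j=0:; next s becomes 16; next at j=1:; next s becomes 32; next at j=2:; next s becomes 48; next at k=4:; next s becomes -192; next at j=0:; next s becomes -175; next at j=1:; next s becomes -158; next at j=2:; next s becomes -141; next at k=5:; next s becomes 564; next at j=0:; next s becomes 582; next at j=1:; next s becomes 600; next at j=2:; next s becomes 618; next final value 21
compute2: u becomes 0; next t becomes 6; next (abs(0) == (u + x)) evaluates to false; next x becomes -3; next q becomes 0; next at k=3:; next q becomes 0; next at k=4:; next q becomes 0; next at k=5:; next q becomes 0; next at k=6:; next q becomes 0; next s becomes 0; next at k=3:; next s becomes 0; next at j=0:; next s becomes 9; next at j=1:; next s becomes 18; next at j=2:; next s becomes 27; next at k=4:; next s becomes -108; next at j=0:; next s becomes -98; next at j=1:; next s becomes -88; next at j=2:; next s becomes -78; next at k=5:; next s becomes 312; next at j=0:; next s becomes 323; next at j=1:; next s becomes 334; next at j=2:; next s becomes 345; next final value 14
21 != 14, so the rewrite changes behavior.
verdict: not equivalent; witness: x=-6, y=-2, z=-2


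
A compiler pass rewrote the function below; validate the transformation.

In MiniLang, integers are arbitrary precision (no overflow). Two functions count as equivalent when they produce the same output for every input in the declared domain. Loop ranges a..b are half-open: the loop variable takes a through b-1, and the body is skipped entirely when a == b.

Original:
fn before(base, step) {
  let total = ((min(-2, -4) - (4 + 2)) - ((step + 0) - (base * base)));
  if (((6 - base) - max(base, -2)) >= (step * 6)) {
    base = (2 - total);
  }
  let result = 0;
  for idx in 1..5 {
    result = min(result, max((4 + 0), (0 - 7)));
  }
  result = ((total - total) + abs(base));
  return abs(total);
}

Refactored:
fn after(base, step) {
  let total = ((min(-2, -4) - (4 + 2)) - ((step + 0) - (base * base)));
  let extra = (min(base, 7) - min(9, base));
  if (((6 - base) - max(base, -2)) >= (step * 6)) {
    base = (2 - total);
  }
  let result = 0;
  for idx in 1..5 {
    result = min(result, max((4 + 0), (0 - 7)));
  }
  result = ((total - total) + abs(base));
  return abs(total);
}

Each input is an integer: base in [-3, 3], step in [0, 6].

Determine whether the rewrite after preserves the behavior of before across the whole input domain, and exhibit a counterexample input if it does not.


Although arithmetic usage differs; local variable names differ; min/max/abs usage differs; statement counts differ; constant usage differs, 49/49 inputs agree.
verdict: equivalent


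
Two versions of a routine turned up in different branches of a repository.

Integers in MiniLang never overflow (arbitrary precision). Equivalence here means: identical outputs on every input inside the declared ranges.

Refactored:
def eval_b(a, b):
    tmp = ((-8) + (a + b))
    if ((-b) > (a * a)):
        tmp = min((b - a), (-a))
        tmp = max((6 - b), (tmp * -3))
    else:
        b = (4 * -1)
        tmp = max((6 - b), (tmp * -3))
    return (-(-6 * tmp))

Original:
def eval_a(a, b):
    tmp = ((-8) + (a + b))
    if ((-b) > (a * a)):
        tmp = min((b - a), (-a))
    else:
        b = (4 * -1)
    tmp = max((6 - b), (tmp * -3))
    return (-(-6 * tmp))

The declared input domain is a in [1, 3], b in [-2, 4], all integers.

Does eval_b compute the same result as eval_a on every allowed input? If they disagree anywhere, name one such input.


The two versions differ — the changes include arithmetic usage differs; statement counts differ; constant usage differs; min/max/abs usage differs.
Spot check at a=3, b=4 — eval_a: tmp becomes -1; next ((-b) > (a * a)) evaluates to false; next b becomes -4; next tmp becomes 10; next final value 60. eval_b: tmp becomes -1; next ((-b) > (a * a)) evaluates to false; next b becomes -4; next tmp becomes 10; next final value 60. Both give 60.
Across all 21 domain points the two functions coincide.
verdict: equivalent


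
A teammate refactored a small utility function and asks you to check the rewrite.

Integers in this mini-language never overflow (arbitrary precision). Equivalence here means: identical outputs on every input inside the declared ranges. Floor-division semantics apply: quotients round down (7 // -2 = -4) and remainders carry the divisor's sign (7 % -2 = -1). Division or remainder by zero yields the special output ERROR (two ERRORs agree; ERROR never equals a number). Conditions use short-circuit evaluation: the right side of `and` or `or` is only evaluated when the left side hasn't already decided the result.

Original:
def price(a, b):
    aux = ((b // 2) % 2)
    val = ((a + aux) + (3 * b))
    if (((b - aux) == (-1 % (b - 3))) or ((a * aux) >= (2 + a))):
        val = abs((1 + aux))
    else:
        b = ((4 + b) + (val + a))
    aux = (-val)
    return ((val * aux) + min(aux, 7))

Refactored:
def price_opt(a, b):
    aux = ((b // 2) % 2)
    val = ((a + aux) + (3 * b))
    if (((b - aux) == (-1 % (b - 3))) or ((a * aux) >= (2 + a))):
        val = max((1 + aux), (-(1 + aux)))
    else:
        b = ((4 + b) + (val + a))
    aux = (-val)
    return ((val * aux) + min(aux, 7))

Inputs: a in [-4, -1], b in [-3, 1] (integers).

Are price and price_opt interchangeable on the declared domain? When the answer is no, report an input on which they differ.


Differences: arithmetic usage differs, constant usage differs, min/max/abs usage differs — yet all 20 inputs agree.
verdict: equivalent


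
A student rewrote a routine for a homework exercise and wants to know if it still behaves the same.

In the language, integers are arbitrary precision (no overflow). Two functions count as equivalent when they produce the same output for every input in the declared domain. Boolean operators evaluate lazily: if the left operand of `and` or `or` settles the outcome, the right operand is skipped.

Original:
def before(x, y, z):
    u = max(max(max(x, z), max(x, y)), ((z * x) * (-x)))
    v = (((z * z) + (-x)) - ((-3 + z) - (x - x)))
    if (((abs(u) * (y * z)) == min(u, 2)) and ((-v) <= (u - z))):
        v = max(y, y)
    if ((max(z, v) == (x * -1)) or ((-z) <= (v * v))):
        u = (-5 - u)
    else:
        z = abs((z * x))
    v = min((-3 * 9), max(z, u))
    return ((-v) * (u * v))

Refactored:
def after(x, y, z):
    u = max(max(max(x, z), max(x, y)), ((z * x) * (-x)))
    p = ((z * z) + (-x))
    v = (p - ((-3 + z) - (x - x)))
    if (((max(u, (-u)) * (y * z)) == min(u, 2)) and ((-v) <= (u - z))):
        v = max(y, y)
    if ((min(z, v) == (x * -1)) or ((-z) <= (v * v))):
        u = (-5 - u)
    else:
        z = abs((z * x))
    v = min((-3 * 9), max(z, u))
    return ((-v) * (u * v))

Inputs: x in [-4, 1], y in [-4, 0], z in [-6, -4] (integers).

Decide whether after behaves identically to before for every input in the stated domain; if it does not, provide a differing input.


Run the pair on x=0, y=0, z=-6.
before: u = 0; v = 45; (((abs(u) * (y * z)) == min(u, 2)) and ((-v) <= (u - z))) -> true; v = 0; ((max(z, v) == (x * -1)) or ((-z) <= (v * v))) -> true; u = -5; v = -27; return 3645
after: u = 0; p = 36; v = 45; (((max(u, (-u)) * (y * z)) == min(u, 2)) and ((-v) <= (u - z))) -> true; v = 0; ((min(z, v) == (x * -1)) or ((-z) <= (v * v))) -> false; z = 0; v = -27; return 0
3645 and 0 differ, so these are not the same function on this domain.
verdict: not equivalent; witness: x=0, y=0, z=-6


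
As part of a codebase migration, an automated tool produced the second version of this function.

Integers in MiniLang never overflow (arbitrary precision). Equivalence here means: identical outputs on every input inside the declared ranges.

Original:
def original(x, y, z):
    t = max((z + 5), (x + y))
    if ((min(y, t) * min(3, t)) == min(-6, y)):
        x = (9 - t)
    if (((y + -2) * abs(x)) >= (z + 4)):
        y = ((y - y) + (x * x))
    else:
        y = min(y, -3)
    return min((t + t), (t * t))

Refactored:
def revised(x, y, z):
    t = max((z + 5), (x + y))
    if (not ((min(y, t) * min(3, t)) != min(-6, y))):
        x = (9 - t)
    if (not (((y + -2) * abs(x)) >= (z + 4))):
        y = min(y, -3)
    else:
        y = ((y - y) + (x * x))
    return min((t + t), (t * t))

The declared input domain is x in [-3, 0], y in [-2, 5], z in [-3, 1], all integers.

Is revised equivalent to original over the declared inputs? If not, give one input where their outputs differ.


Comparing the listings, the differences include: comparison usage differs; also boolean connective usage differs.
As a probe, take x=-1, y=2, z=-2: original runs t=3, then ((min(y, t) * min(3, t)) == min(-6, y)) is false, then (((y + -2) * abs(x)) >= (z + 4)) is false, then y=-3, then returns 6; revised runs t=3, then (not ((min(y, t) * min(3, t)) != min(-6, y))) is false, then (not (((y + -2) * abs(x)) >= (z + 4))) is true, then y=-3, then returns 6; both end at 6.
Every one of the 160 inputs gives matching results.
verdict: equivalent


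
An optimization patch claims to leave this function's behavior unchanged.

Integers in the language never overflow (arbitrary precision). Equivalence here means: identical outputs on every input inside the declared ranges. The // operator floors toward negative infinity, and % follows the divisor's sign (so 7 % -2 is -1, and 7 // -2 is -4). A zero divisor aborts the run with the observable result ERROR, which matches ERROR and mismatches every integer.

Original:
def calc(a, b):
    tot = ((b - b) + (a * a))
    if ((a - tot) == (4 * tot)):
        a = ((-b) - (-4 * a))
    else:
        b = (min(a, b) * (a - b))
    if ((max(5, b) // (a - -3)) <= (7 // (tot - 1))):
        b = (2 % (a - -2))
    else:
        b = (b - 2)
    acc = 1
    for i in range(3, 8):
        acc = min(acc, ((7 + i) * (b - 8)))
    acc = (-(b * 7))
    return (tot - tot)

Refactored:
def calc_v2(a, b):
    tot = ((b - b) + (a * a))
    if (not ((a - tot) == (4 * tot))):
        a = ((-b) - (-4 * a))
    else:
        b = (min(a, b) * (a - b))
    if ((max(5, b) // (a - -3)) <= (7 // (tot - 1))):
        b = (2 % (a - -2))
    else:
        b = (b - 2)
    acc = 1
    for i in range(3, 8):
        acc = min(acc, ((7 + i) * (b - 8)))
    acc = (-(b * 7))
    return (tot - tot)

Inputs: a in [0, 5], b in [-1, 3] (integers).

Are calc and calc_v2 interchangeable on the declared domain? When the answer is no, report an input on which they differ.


a=0, b=3 yields ERROR from calc but 0 from calc_v2.
verdict: not equivalent; witness: a=0, b=3
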